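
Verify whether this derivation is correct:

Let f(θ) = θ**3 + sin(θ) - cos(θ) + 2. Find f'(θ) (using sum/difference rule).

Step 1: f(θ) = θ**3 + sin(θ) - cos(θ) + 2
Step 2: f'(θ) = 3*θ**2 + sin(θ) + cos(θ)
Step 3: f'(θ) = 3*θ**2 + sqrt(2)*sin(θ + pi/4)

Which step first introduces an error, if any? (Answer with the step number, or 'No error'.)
No error

All steps in this derivation are correct.
The final answer f'(θ) = 3*θ**2 + sqrt(2)*sin(θ + pi/4) is valid.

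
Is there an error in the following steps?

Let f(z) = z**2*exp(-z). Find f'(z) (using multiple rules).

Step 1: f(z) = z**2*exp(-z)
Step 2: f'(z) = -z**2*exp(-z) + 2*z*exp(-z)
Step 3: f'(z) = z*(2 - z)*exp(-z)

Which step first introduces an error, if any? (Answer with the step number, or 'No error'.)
No error

All steps in this derivation are correct.
The final answer f'(z) = z*(2 - z)*exp(-z) is valid.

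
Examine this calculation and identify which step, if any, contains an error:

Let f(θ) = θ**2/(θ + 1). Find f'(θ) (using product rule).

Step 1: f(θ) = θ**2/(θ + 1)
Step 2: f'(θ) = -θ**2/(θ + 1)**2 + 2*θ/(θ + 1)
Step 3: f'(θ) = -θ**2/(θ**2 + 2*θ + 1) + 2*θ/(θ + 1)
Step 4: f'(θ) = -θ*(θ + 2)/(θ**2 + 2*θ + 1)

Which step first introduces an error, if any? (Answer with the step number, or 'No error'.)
Step 4

Step 4 is incorrect due to a sign flip.
The step shows: -θ*(θ + 2)/(θ**2 + 2*θ + 1)
The correct value should be: θ*(θ + 2)/(θ**2 + 2*θ + 1)

Explanation: The sign of the whole expression was flipped: the term θ*(θ + 2)/(θ**2 + 2*θ + 1) was incorrectly written as -θ*(θ + 2)/(θ**2 + 2*θ + 1)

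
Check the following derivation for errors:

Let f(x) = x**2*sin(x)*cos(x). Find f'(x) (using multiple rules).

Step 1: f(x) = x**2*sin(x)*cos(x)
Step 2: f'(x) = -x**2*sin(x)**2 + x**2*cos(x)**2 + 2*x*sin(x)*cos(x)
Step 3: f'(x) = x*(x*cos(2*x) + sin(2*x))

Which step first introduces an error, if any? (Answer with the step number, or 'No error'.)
No error

All steps in this derivation are correct.
The final answer f'(x) = x*(x*cos(2*x) + sin(2*x)) is valid.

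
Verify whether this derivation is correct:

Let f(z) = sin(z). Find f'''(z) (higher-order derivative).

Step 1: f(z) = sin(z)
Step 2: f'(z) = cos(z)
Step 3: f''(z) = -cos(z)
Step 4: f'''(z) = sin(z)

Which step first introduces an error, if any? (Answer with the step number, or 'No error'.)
Step 3

Step 3 is incorrect due to a wrong trig function.
The step shows: -cos(z)
The correct value should be: -sin(z)

Explanation: sin(z) was incorrectly written as cos(z): the term -sin(z) was incorrectly written as -cos(z)
The later steps are derived from this incorrect expression, so the error originates in Step 3.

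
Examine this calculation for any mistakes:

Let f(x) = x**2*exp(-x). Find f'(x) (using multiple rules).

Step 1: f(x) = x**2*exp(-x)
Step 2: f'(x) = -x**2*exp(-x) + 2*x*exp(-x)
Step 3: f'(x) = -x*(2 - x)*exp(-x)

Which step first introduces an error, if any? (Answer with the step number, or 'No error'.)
Step 3

Step 3 is incorrect due to a sign flip.
The step shows: -x*(2 - x)*exp(-x)
The correct value should be: x*(2 - x)*exp(-x)

Explanation: The sign of the whole expression was flipped: the term x*(2 - x)*exp(-x) was incorrectly written as -x*(2 - x)*exp(-x)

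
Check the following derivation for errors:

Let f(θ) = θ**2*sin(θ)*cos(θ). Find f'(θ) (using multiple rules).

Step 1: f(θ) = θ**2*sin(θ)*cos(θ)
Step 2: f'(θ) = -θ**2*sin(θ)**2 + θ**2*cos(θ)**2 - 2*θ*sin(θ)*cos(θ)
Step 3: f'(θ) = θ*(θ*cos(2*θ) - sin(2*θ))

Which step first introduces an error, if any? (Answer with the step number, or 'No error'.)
Step 2

Step 2 is incorrect due to a sign flip.
The step shows: -θ**2*sin(θ)**2 + θ**2*cos(θ)**2 - 2*θ*sin(θ)*cos(θ)
The correct value should be: -θ**2*sin(θ)**2 + θ**2*cos(θ)**2 + 2*θ*sin(θ)*cos(θ)

Explanation: The sign of one term was flipped: the term 2*θ*sin(θ)*cos(θ) was incorrectly written as -2*θ*sin(θ)*cos(θ)
The later steps are derived from this incorrect expression, so the error originates in Step 2.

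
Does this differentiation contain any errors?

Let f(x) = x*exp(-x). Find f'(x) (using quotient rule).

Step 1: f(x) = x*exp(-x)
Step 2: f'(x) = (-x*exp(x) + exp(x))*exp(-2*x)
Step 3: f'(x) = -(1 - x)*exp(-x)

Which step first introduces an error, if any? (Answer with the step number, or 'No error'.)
Step 3

Step 3 is incorrect due to a sign flip.
The step shows: -(1 - x)*exp(-x)
The correct value should be: (1 - x)*exp(-x)

Explanation: The sign of the whole expression was flipped: the term (1 - x)*exp(-x) was incorrectly written as -(1 - x)*exp(-x)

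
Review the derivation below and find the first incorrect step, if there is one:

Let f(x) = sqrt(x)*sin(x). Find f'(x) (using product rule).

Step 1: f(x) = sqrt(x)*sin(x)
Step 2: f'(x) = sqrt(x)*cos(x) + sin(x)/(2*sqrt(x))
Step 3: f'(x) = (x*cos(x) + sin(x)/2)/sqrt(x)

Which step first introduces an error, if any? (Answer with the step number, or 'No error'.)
No error

All steps in this derivation are correct.
The final answer f'(x) = (x*cos(x) + sin(x)/2)/sqrt(x) is valid.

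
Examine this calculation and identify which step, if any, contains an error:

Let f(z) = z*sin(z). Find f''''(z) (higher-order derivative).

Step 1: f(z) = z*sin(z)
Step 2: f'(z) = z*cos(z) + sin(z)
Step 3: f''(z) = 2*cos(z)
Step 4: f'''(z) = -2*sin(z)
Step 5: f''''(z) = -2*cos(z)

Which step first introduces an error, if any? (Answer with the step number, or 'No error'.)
Step 3

Step 3 is incorrect due to a dropped term.
The step shows: 2*cos(z)
The correct value should be: -z*sin(z) + 2*cos(z)

Explanation: A term was dropped: the term -z*sin(z) was incorrectly omitted
The later steps are derived from this incorrect expression, so the error originates in Step 3.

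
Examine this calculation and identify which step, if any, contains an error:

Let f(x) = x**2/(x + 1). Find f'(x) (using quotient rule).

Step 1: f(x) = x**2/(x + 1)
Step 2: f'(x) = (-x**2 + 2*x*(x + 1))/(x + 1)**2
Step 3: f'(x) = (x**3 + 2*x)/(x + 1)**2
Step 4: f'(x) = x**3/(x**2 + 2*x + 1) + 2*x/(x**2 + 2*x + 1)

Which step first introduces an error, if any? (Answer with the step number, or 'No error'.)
Step 3

Step 3 is incorrect due to a wrong exponent.
The step shows: (x**3 + 2*x)/(x + 1)**2
The correct value should be: (x**2 + 2*x)/(x + 1)**2

Explanation: The exponent 2 on x was incorrectly written as 3: the term (x**2 + 2*x)/(x + 1)**2 was incorrectly written as (x**3 + 2*x)/(x + 1)**2
The later steps are derived from this incorrect expression, so the error originates in Step 3.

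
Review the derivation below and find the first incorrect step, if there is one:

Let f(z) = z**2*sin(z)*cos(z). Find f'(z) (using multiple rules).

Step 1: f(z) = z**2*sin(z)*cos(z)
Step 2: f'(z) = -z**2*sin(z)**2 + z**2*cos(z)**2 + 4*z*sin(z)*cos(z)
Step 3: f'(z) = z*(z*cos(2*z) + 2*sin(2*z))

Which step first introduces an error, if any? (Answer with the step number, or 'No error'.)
Step 2

Step 2 is incorrect due to a wrong coefficient.
The step shows: -z**2*sin(z)**2 + z**2*cos(z)**2 + 4*z*sin(z)*cos(z)
The correct value should be: -z**2*sin(z)**2 + z**2*cos(z)**2 + 2*z*sin(z)*cos(z)

Explanation: The coefficient 2 was incorrectly written as 4: the term 2*z*sin(z)*cos(z) was incorrectly written as 4*z*sin(z)*cos(z)
The later steps are derived from this incorrect expression, so the error originates in Step 2.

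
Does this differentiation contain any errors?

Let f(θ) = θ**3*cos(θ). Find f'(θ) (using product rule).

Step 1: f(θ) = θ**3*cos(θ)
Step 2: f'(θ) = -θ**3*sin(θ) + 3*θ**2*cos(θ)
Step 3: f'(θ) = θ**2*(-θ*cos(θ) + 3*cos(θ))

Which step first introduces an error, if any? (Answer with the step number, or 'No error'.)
Step 3

Step 3 is incorrect due to a wrong trig function.
The step shows: θ**2*(-θ*cos(θ) + 3*cos(θ))
The correct value should be: θ**2*(-θ*sin(θ) + 3*cos(θ))

Explanation: sin(θ) was incorrectly written as cos(θ): the term θ**2*(-θ*sin(θ) + 3*cos(θ)) was incorrectly written as θ**2*(-θ*cos(θ) + 3*cos(θ))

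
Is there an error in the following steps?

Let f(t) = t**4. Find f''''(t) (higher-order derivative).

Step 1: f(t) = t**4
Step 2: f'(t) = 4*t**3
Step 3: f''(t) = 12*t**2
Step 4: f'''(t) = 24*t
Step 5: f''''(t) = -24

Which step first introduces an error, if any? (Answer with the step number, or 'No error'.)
Step 5

Step 5 is incorrect due to a sign flip.
The step shows: -24
The correct value should be: 24

Explanation: The sign of the whole expression was flipped: the term 24 was incorrectly written as -24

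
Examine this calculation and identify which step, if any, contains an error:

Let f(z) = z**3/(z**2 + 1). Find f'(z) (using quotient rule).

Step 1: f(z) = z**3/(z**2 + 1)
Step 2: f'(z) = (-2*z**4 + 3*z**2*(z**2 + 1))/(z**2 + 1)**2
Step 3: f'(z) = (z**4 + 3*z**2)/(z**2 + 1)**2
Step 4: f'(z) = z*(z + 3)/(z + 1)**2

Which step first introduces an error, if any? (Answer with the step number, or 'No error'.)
Step 4

Step 4 is incorrect due to a wrong exponent.
The step shows: z*(z + 3)/(z + 1)**2
The correct value should be: z**2*(z**2 + 3)/(z**2 + 1)**2

Explanation: The exponent 2 on z was incorrectly written as 1: the term z**2*(z**2 + 3)/(z**2 + 1)**2 was incorrectly written as z*(z + 3)/(z + 1)**2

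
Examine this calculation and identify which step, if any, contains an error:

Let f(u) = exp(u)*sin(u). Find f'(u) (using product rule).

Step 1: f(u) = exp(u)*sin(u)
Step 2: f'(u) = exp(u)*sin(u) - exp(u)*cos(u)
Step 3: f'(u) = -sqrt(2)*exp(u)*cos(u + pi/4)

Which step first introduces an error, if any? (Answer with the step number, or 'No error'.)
Step 2

Step 2 is incorrect due to a sign flip.
The step shows: exp(u)*sin(u) - exp(u)*cos(u)
The correct value should be: exp(u)*sin(u) + exp(u)*cos(u)

Explanation: The sign of one term was flipped: the term exp(u)*cos(u) was incorrectly written as -exp(u)*cos(u)
The later steps are derived from this incorrect expression, so the error originates in Step 2.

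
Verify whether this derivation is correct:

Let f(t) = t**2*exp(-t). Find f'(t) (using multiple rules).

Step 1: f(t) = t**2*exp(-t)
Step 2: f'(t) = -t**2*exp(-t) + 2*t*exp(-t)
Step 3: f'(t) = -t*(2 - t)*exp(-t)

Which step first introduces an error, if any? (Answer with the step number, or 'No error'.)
Step 3

Step 3 is incorrect due to a sign flip.
The step shows: -t*(2 - t)*exp(-t)
The correct value should be: t*(2 - t)*exp(-t)

Explanation: The sign of the whole expression was flipped: the term t*(2 - t)*exp(-t) was incorrectly written as -t*(2 - t)*exp(-t)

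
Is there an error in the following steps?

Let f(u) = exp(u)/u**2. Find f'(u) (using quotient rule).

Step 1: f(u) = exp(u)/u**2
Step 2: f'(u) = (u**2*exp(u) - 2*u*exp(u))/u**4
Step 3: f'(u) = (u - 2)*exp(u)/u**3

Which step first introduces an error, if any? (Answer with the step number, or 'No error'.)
No error

All steps in this derivation are correct.
The final answer f'(u) = (u - 2)*exp(u)/u**3 is valid.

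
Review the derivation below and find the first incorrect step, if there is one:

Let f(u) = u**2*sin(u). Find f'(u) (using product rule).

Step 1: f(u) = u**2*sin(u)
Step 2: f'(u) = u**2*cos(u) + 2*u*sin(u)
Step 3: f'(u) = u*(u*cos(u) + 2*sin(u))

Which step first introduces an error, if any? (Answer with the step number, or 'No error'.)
No error

All steps in this derivation are correct.
The final answer f'(u) = u*(u*cos(u) + 2*sin(u)) is valid.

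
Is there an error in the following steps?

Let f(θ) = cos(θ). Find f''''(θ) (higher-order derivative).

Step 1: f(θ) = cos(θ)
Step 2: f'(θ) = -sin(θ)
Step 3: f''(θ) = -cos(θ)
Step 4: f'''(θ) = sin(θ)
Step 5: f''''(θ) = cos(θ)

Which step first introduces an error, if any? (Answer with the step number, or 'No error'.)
No error

All steps in this derivation are correct.
The final answer f''''(θ) = cos(θ) is valid.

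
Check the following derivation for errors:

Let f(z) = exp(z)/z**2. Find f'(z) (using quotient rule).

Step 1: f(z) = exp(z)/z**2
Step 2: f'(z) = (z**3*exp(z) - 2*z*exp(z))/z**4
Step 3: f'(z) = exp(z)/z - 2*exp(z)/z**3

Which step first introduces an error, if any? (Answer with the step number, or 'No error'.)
Step 2

Step 2 is incorrect due to a wrong exponent.
The step shows: (z**3*exp(z) - 2*z*exp(z))/z**4
The correct value should be: (z**2*exp(z) - 2*z*exp(z))/z**4

Explanation: The exponent 2 on z was incorrectly written as 3: the term (z**2*exp(z) - 2*z*exp(z))/z**4 was incorrectly written as (z**3*exp(z) - 2*z*exp(z))/z**4
The later steps are derived from this incorrect expression, so the error originates in Step 2.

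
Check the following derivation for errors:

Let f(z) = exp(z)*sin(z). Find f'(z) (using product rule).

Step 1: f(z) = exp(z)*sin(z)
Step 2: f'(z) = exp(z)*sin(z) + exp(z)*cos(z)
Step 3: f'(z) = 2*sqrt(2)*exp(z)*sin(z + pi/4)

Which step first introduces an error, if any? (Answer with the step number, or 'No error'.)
Step 3

Step 3 is incorrect due to a wrong exponent.
The step shows: 2*sqrt(2)*exp(z)*sin(z + pi/4)
The correct value should be: sqrt(2)*exp(z)*sin(z + pi/4)

Explanation: The exponent 1/2 on 2 was incorrectly written as 3/2: the term sqrt(2)*exp(z)*sin(z + pi/4) was incorrectly written as 2*sqrt(2)*exp(z)*sin(z + pi/4)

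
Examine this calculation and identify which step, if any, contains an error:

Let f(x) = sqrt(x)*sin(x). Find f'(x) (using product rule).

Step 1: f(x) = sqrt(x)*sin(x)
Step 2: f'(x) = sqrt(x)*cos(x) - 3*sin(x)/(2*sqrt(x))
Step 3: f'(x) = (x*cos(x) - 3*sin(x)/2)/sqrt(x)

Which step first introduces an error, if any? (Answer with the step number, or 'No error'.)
Step 2

Step 2 is incorrect due to a wrong coefficient.
The step shows: sqrt(x)*cos(x) - 3*sin(x)/(2*sqrt(x))
The correct value should be: sqrt(x)*cos(x) + sin(x)/(2*sqrt(x))

Explanation: The coefficient 1/2 was incorrectly written as -3/2: the term sin(x)/(2*sqrt(x)) was incorrectly written as -3*sin(x)/(2*sqrt(x))
The later steps are derived from this incorrect expression, so the error originates in Step 2.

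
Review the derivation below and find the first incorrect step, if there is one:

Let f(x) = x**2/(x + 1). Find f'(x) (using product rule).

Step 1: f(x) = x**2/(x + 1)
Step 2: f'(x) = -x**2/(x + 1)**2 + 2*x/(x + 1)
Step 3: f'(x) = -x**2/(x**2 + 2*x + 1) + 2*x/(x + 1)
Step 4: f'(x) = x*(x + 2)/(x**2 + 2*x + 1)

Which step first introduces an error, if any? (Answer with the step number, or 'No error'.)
No error

All steps in this derivation are correct.
The final answer f'(x) = x*(x + 2)/(x**2 + 2*x + 1) is valid.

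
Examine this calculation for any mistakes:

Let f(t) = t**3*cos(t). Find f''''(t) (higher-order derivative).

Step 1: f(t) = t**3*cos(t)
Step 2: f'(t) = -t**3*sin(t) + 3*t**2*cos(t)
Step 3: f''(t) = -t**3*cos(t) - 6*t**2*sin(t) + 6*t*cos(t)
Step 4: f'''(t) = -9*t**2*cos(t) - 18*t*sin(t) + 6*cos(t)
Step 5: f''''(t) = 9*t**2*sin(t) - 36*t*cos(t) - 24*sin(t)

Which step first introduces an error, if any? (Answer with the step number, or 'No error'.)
Step 4

Step 4 is incorrect due to a dropped term.
The step shows: -9*t**2*cos(t) - 18*t*sin(t) + 6*cos(t)
The correct value should be: t**3*sin(t) - 9*t**2*cos(t) - 18*t*sin(t) + 6*cos(t)

Explanation: A term was dropped: the term t**3*sin(t) was incorrectly omitted
The later steps are derived from this incorrect expression, so the error originates in Step 4.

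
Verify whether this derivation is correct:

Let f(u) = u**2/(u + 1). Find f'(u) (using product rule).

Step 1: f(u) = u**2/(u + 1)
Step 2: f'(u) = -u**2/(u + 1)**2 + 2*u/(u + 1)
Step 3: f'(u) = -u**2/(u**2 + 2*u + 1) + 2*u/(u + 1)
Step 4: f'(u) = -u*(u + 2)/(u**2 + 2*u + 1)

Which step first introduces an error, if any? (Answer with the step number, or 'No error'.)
Step 4

Step 4 is incorrect due to a sign flip.
The step shows: -u*(u + 2)/(u**2 + 2*u + 1)
The correct value should be: u*(u + 2)/(u**2 + 2*u + 1)

Explanation: The sign of the whole expression was flipped: the term u*(u + 2)/(u**2 + 2*u + 1) was incorrectly written as -u*(u + 2)/(u**2 + 2*u + 1)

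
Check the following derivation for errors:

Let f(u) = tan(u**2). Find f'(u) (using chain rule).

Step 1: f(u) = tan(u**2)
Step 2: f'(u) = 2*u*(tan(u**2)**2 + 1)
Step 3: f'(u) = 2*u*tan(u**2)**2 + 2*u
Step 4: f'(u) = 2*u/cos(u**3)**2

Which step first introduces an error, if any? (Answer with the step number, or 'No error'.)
Step 4

Step 4 is incorrect due to a wrong exponent.
The step shows: 2*u/cos(u**3)**2
The correct value should be: 2*u/cos(u**2)**2

Explanation: The exponent 2 on u was incorrectly written as 3: the term 2*u/cos(u**2)**2 was incorrectly written as 2*u/cos(u**3)**2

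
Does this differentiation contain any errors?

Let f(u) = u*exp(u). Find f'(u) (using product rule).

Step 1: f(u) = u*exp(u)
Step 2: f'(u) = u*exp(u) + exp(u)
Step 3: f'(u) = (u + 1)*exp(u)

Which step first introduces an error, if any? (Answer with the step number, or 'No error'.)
No error

All steps in this derivation are correct.
The final answer f'(u) = (u + 1)*exp(u) is valid.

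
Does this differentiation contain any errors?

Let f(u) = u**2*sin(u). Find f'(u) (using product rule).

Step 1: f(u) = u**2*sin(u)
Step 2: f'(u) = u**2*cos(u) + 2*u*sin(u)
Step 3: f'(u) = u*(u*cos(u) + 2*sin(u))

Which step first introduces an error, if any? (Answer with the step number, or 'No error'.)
No error

All steps in this derivation are correct.
The final answer f'(u) = u*(u*cos(u) + 2*sin(u)) is valid.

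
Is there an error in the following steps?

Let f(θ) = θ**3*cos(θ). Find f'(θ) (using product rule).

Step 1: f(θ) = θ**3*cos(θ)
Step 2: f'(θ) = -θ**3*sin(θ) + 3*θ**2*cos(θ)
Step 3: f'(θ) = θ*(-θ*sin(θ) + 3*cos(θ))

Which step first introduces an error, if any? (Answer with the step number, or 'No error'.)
Step 3

Step 3 is incorrect due to a wrong exponent.
The step shows: θ*(-θ*sin(θ) + 3*cos(θ))
The correct value should be: θ**2*(-θ*sin(θ) + 3*cos(θ))

Explanation: The exponent 2 on θ was incorrectly written as 1: the term θ**2*(-θ*sin(θ) + 3*cos(θ)) was incorrectly written as θ*(-θ*sin(θ) + 3*cos(θ))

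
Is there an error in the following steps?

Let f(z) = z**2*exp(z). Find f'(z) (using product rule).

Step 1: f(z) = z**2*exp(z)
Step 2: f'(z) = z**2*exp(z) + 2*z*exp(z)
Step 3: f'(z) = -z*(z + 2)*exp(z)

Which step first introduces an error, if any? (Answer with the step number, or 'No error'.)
Step 3

Step 3 is incorrect due to a sign flip.
The step shows: -z*(z + 2)*exp(z)
The correct value should be: z*(z + 2)*exp(z)

Explanation: The sign of the whole expression was flipped: the term z*(z + 2)*exp(z) was incorrectly written as -z*(z + 2)*exp(z)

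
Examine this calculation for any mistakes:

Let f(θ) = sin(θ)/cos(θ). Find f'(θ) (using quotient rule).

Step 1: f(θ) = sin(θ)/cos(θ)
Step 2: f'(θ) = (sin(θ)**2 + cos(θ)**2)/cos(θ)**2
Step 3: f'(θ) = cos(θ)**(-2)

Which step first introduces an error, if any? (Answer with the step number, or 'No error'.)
No error

All steps in this derivation are correct.
The final answer f'(θ) = cos(θ)**(-2) is valid.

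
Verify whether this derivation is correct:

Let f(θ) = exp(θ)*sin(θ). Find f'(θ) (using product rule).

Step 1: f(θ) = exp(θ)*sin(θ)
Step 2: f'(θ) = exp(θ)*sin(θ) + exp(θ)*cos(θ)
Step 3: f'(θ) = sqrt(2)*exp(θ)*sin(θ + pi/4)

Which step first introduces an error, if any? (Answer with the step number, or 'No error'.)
No error

All steps in this derivation are correct.
The final answer f'(θ) = sqrt(2)*exp(θ)*sin(θ + pi/4) is valid.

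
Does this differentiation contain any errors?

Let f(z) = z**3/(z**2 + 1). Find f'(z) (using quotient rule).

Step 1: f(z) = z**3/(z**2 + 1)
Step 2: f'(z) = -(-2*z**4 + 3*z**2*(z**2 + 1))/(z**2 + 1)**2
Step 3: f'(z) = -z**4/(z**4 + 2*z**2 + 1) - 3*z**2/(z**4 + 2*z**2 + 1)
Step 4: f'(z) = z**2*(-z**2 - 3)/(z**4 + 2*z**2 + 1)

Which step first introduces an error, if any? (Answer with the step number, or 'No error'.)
Step 2

Step 2 is incorrect due to a sign flip.
The step shows: -(-2*z**4 + 3*z**2*(z**2 + 1))/(z**2 + 1)**2
The correct value should be: (-2*z**4 + 3*z**2*(z**2 + 1))/(z**2 + 1)**2

Explanation: The sign of the whole expression was flipped: the term (-2*z**4 + 3*z**2*(z**2 + 1))/(z**2 + 1)**2 was incorrectly written as -(-2*z**4 + 3*z**2*(z**2 + 1))/(z**2 + 1)**2
The later steps are derived from this incorrect expression, so the error originates in Step 2.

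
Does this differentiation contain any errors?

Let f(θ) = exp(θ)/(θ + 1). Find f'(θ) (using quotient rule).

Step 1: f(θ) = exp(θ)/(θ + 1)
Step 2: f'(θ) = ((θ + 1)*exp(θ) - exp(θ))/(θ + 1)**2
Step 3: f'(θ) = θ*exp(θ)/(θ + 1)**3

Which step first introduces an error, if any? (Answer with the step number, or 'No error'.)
Step 3

Step 3 is incorrect due to a wrong exponent.
The step shows: θ*exp(θ)/(θ + 1)**3
The correct value should be: θ*exp(θ)/(θ + 1)**2

Explanation: The exponent -2 on θ + 1 was incorrectly written as -3: the term θ*exp(θ)/(θ + 1)**2 was incorrectly written as θ*exp(θ)/(θ + 1)**3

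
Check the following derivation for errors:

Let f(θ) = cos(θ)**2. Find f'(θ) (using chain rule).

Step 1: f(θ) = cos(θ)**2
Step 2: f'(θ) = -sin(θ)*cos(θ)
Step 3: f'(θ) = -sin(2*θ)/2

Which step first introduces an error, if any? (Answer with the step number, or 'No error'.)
Step 2

Step 2 is incorrect due to a wrong coefficient.
The step shows: -sin(θ)*cos(θ)
The correct value should be: -2*sin(θ)*cos(θ)

Explanation: The coefficient -2 was incorrectly written as -1: the term -2*sin(θ)*cos(θ) was incorrectly written as -sin(θ)*cos(θ)
The later steps are derived from this incorrect expression, so the error originates in Step 2.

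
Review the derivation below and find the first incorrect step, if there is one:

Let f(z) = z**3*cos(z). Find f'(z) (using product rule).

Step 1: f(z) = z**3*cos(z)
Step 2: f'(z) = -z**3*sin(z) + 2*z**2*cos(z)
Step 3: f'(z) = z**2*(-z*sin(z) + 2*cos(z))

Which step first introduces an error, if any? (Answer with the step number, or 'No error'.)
Step 2

Step 2 is incorrect due to a wrong coefficient.
The step shows: -z**3*sin(z) + 2*z**2*cos(z)
The correct value should be: -z**3*sin(z) + 3*z**2*cos(z)

Explanation: The coefficient 3 was incorrectly written as 2: the term 3*z**2*cos(z) was incorrectly written as 2*z**2*cos(z)
The later steps are derived from this incorrect expression, so the error originates in Step 2.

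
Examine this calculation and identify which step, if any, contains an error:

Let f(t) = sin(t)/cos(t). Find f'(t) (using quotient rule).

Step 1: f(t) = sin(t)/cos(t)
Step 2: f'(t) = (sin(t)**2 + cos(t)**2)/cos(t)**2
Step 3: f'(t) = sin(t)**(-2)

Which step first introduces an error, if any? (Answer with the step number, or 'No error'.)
Step 3

Step 3 is incorrect due to a wrong trig function.
The step shows: sin(t)**(-2)
The correct value should be: cos(t)**(-2)

Explanation: cos(t) was incorrectly written as sin(t): the term cos(t)**(-2) was incorrectly written as sin(t)**(-2)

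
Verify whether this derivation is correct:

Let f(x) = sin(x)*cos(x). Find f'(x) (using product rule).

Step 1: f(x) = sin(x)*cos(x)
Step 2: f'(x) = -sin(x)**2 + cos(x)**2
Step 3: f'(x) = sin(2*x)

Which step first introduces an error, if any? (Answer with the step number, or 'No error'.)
Step 3

Step 3 is incorrect due to a wrong trig function.
The step shows: sin(2*x)
The correct value should be: cos(2*x)

Explanation: cos(2*x) was incorrectly written as sin(2*x): the term cos(2*x) was incorrectly written as sin(2*x)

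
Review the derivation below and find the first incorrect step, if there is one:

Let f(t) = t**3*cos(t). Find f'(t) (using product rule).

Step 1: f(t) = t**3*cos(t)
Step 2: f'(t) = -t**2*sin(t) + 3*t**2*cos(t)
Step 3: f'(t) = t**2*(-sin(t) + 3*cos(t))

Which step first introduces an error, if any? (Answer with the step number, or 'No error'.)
Step 2

Step 2 is incorrect due to a wrong exponent.
The step shows: -t**2*sin(t) + 3*t**2*cos(t)
The correct value should be: -t**3*sin(t) + 3*t**2*cos(t)

Explanation: The exponent 3 on t was incorrectly written as 2: the term -t**3*sin(t) was incorrectly written as -t**2*sin(t)
The later steps are derived from this incorrect expression, so the error originates in Step 2.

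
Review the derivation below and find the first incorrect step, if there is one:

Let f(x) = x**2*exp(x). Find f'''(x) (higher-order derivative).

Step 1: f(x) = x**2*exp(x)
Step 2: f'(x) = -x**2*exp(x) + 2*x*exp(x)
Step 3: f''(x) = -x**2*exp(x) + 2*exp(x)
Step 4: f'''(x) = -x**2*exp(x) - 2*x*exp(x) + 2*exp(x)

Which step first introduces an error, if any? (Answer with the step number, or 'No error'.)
Step 2

Step 2 is incorrect due to a sign flip.
The step shows: -x**2*exp(x) + 2*x*exp(x)
The correct value should be: x**2*exp(x) + 2*x*exp(x)

Explanation: The sign of one term was flipped: the term x**2*exp(x) was incorrectly written as -x**2*exp(x)
The later steps are derived from this incorrect expression, so the error originates in Step 2.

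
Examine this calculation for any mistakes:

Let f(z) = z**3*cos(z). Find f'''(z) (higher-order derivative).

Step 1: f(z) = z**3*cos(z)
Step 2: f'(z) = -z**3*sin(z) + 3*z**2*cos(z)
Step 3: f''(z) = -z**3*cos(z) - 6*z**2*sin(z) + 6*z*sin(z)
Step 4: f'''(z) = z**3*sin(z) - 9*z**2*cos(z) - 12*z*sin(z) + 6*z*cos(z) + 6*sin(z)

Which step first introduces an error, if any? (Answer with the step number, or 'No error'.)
Step 3

Step 3 is incorrect due to a wrong trig function.
The step shows: -z**3*cos(z) - 6*z**2*sin(z) + 6*z*sin(z)
The correct value should be: -z**3*cos(z) - 6*z**2*sin(z) + 6*z*cos(z)

Explanation: cos(z) was incorrectly written as sin(z): the term 6*z*cos(z) was incorrectly written as 6*z*sin(z)
The later steps are derived from this incorrect expression, so the error originates in Step 3.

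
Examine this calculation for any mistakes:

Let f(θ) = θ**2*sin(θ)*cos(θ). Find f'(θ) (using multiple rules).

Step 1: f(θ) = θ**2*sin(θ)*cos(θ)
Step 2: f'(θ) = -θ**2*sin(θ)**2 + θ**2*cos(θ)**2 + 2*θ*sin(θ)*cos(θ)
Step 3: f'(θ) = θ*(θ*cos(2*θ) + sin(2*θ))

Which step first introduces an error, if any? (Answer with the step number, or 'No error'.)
No error

All steps in this derivation are correct.
The final answer f'(θ) = θ*(θ*cos(2*θ) + sin(2*θ)) is valid.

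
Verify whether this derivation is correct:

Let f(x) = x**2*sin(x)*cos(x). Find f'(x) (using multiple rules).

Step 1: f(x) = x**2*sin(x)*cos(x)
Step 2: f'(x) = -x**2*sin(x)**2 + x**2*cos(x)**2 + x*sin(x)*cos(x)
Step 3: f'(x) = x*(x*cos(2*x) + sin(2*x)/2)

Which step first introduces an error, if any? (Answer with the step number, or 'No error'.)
Step 2

Step 2 is incorrect due to a wrong coefficient.
The step shows: -x**2*sin(x)**2 + x**2*cos(x)**2 + x*sin(x)*cos(x)
The correct value should be: -x**2*sin(x)**2 + x**2*cos(x)**2 + 2*x*sin(x)*cos(x)

Explanation: The coefficient 2 was incorrectly written as 1: the term 2*x*sin(x)*cos(x) was incorrectly written as x*sin(x)*cos(x)
The later steps are derived from this incorrect expression, so the error originates in Step 2.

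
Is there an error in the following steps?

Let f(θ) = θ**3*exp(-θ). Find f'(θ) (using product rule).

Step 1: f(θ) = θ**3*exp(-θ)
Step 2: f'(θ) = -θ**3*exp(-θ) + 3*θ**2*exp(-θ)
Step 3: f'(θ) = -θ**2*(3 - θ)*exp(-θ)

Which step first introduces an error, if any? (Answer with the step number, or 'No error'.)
Step 3

Step 3 is incorrect due to a sign flip.
The step shows: -θ**2*(3 - θ)*exp(-θ)
The correct value should be: θ**2*(3 - θ)*exp(-θ)

Explanation: The sign of the whole expression was flipped: the term θ**2*(3 - θ)*exp(-θ) was incorrectly written as -θ**2*(3 - θ)*exp(-θ)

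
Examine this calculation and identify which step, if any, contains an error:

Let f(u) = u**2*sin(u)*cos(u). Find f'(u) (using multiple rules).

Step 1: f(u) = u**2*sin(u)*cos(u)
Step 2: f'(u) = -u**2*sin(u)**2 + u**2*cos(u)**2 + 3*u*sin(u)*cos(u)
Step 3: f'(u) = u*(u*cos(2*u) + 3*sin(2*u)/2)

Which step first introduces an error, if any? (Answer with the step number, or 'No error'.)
Step 2

Step 2 is incorrect due to a wrong coefficient.
The step shows: -u**2*sin(u)**2 + u**2*cos(u)**2 + 3*u*sin(u)*cos(u)
The correct value should be: -u**2*sin(u)**2 + u**2*cos(u)**2 + 2*u*sin(u)*cos(u)

Explanation: The coefficient 2 was incorrectly written as 3: the term 2*u*sin(u)*cos(u) was incorrectly written as 3*u*sin(u)*cos(u)
The later steps are derived from this incorrect expression, so the error originates in Step 2.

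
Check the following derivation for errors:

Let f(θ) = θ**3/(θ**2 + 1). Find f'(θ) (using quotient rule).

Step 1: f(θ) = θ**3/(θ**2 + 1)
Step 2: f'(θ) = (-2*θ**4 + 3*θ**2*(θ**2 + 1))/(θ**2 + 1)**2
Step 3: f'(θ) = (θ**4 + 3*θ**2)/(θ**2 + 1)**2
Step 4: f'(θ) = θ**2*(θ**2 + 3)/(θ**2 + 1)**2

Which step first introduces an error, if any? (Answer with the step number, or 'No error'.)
No error

All steps in this derivation are correct.
The final answer f'(θ) = θ**2*(θ**2 + 3)/(θ**2 + 1)**2 is valid.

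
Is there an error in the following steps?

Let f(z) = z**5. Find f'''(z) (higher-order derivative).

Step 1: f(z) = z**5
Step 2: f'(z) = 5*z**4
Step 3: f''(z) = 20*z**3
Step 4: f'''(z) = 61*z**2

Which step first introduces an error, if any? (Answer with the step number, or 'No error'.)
Step 4

Step 4 is incorrect due to a wrong coefficient.
The step shows: 61*z**2
The correct value should be: 60*z**2

Explanation: The coefficient 60 was incorrectly written as 61: the term 60*z**2 was incorrectly written as 61*z**2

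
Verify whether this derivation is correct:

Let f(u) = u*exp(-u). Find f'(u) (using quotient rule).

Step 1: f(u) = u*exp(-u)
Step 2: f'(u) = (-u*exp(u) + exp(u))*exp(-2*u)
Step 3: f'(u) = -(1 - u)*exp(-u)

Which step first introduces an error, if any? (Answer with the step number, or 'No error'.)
Step 3

Step 3 is incorrect due to a sign flip.
The step shows: -(1 - u)*exp(-u)
The correct value should be: (1 - u)*exp(-u)

Explanation: The sign of the whole expression was flipped: the term (1 - u)*exp(-u) was incorrectly written as -(1 - u)*exp(-u)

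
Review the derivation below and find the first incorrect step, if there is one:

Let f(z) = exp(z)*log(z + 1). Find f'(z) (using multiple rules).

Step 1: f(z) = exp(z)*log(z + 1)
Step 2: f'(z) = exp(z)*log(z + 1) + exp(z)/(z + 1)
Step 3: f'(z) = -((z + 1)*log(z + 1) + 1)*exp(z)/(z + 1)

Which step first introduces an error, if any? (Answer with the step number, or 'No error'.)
Step 3

Step 3 is incorrect due to a sign flip.
The step shows: -((z + 1)*log(z + 1) + 1)*exp(z)/(z + 1)
The correct value should be: ((z + 1)*log(z + 1) + 1)*exp(z)/(z + 1)

Explanation: The sign of the whole expression was flipped: the term ((z + 1)*log(z + 1) + 1)*exp(z)/(z + 1) was incorrectly written as -((z + 1)*log(z + 1) + 1)*exp(z)/(z + 1)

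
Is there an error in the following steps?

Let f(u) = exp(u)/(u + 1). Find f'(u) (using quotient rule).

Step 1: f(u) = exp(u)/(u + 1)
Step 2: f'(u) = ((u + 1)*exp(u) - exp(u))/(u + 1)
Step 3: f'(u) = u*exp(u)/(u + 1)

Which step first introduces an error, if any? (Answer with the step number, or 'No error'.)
Step 2

Step 2 is incorrect due to a wrong exponent.
The step shows: ((u + 1)*exp(u) - exp(u))/(u + 1)
The correct value should be: ((u + 1)*exp(u) - exp(u))/(u + 1)**2

Explanation: The exponent -2 on u + 1 was incorrectly written as -1: the term ((u + 1)*exp(u) - exp(u))/(u + 1)**2 was incorrectly written as ((u + 1)*exp(u) - exp(u))/(u + 1)
The later steps are derived from this incorrect expression, so the error originates in Step 2.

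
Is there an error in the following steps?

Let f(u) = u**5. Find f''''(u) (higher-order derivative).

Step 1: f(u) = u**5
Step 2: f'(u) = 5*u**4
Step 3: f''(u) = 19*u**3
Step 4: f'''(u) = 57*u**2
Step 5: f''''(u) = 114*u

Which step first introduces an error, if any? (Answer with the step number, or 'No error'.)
Step 3

Step 3 is incorrect due to a wrong coefficient.
The step shows: 19*u**3
The correct value should be: 20*u**3

Explanation: The coefficient 20 was incorrectly written as 19: the term 20*u**3 was incorrectly written as 19*u**3
The later steps are derived from this incorrect expression, so the error originates in Step 3.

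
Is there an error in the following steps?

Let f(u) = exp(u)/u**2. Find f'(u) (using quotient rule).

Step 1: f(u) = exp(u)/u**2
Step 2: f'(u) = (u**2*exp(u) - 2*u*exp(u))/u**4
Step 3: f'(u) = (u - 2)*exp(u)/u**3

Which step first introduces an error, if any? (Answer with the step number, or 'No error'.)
No error

All steps in this derivation are correct.
The final answer f'(u) = (u - 2)*exp(u)/u**3 is valid.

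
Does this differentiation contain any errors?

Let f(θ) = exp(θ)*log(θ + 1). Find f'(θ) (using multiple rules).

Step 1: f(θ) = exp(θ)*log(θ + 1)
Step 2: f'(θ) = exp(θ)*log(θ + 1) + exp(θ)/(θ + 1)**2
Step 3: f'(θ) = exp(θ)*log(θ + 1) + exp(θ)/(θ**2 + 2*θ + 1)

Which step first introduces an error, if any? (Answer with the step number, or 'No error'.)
Step 2

Step 2 is incorrect due to a wrong exponent.
The step shows: exp(θ)*log(θ + 1) + exp(θ)/(θ + 1)**2
The correct value should be: exp(θ)*log(θ + 1) + exp(θ)/(θ + 1)

Explanation: The exponent -1 on θ + 1 was incorrectly written as -2: the term exp(θ)/(θ + 1) was incorrectly written as exp(θ)/(θ + 1)**2
The later steps are derived from this incorrect expression, so the error originates in Step 2.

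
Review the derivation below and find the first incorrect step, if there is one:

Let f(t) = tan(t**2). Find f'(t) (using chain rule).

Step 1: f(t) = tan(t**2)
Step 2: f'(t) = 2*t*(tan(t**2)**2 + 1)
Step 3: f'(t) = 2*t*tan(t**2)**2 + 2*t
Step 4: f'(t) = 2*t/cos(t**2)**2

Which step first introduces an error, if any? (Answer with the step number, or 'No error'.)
No error

All steps in this derivation are correct.
The final answer f'(t) = 2*t/cos(t**2)**2 is valid.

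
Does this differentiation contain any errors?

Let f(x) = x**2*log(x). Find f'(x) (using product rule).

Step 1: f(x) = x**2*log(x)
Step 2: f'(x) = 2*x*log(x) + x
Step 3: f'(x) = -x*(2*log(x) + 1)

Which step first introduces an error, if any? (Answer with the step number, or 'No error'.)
Step 3

Step 3 is incorrect due to a sign flip.
The step shows: -x*(2*log(x) + 1)
The correct value should be: x*(2*log(x) + 1)

Explanation: The sign of the whole expression was flipped: the term x*(2*log(x) + 1) was incorrectly written as -x*(2*log(x) + 1)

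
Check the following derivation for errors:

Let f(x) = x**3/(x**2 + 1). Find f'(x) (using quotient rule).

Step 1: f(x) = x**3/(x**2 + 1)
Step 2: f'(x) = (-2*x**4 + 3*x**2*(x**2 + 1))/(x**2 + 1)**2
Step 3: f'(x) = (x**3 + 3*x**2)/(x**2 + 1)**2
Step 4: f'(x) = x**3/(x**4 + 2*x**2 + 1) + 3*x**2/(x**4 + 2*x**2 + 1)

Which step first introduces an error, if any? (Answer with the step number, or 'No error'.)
Step 3

Step 3 is incorrect due to a wrong exponent.
The step shows: (x**3 + 3*x**2)/(x**2 + 1)**2
The correct value should be: (x**4 + 3*x**2)/(x**2 + 1)**2

Explanation: The exponent 4 on x was incorrectly written as 3: the term (x**4 + 3*x**2)/(x**2 + 1)**2 was incorrectly written as (x**3 + 3*x**2)/(x**2 + 1)**2
The later steps are derived from this incorrect expression, so the error originates in Step 3.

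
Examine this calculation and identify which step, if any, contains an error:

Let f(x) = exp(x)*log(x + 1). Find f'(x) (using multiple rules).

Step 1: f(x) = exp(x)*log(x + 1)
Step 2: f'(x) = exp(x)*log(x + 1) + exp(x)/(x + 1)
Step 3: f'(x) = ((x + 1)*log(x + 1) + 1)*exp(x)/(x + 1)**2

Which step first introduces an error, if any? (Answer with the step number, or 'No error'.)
Step 3

Step 3 is incorrect due to a wrong exponent.
The step shows: ((x + 1)*log(x + 1) + 1)*exp(x)/(x + 1)**2
The correct value should be: ((x + 1)*log(x + 1) + 1)*exp(x)/(x + 1)

Explanation: The exponent -1 on x + 1 was incorrectly written as -2: the term ((x + 1)*log(x + 1) + 1)*exp(x)/(x + 1) was incorrectly written as ((x + 1)*log(x + 1) + 1)*exp(x)/(x + 1)**2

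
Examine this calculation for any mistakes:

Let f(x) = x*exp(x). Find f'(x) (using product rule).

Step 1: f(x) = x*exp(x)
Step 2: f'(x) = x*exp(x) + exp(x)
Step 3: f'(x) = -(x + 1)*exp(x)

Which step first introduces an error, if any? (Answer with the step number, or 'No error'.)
Step 3

Step 3 is incorrect due to a sign flip.
The step shows: -(x + 1)*exp(x)
The correct value should be: (x + 1)*exp(x)

Explanation: The sign of the whole expression was flipped: the term (x + 1)*exp(x) was incorrectly written as -(x + 1)*exp(x)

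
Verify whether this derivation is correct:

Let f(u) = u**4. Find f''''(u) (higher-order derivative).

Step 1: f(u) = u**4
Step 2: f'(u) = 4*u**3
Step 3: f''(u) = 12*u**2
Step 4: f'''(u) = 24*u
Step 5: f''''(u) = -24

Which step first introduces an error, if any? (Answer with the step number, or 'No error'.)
Step 5

Step 5 is incorrect due to a sign flip.
The step shows: -24
The correct value should be: 24

Explanation: The sign of the whole expression was flipped: the term 24 was incorrectly written as -24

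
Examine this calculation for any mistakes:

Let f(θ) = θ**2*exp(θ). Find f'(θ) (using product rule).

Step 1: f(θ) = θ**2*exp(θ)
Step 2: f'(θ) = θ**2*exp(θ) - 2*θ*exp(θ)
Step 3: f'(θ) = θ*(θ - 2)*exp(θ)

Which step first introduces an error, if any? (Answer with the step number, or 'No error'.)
Step 2

Step 2 is incorrect due to a sign flip.
The step shows: θ**2*exp(θ) - 2*θ*exp(θ)
The correct value should be: θ**2*exp(θ) + 2*θ*exp(θ)

Explanation: The sign of one term was flipped: the term 2*θ*exp(θ) was incorrectly written as -2*θ*exp(θ)
The later steps are derived from this incorrect expression, so the error originates in Step 2.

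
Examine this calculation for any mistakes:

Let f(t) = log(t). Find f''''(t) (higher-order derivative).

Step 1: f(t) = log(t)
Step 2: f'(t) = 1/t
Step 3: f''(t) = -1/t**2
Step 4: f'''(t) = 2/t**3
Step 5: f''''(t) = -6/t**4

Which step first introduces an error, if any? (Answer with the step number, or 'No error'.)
No error

All steps in this derivation are correct.
The final answer f''''(t) = -6/t**4 is valid.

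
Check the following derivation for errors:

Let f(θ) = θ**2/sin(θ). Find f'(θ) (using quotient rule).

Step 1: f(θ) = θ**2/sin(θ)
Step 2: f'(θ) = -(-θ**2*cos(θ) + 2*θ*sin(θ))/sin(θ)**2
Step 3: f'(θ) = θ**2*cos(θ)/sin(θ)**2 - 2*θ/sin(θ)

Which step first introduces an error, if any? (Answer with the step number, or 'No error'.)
Step 2

Step 2 is incorrect due to a sign flip.
The step shows: -(-θ**2*cos(θ) + 2*θ*sin(θ))/sin(θ)**2
The correct value should be: (-θ**2*cos(θ) + 2*θ*sin(θ))/sin(θ)**2

Explanation: The sign of the whole expression was flipped: the term (-θ**2*cos(θ) + 2*θ*sin(θ))/sin(θ)**2 was incorrectly written as -(-θ**2*cos(θ) + 2*θ*sin(θ))/sin(θ)**2
The later steps are derived from this incorrect expression, so the error originates in Step 2.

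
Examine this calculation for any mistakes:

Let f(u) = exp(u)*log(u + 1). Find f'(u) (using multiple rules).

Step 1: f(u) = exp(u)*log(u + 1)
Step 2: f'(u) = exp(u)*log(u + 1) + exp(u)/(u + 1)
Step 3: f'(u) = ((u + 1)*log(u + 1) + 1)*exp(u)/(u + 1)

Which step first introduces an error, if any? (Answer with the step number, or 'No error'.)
No error

All steps in this derivation are correct.
The final answer f'(u) = ((u + 1)*log(u + 1) + 1)*exp(u)/(u + 1) is valid.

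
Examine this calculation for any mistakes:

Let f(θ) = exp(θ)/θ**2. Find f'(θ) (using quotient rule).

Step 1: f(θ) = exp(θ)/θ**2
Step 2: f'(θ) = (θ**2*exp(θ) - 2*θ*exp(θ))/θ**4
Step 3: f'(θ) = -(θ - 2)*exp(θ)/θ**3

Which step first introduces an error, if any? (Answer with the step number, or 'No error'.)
Step 3

Step 3 is incorrect due to a sign flip.
The step shows: -(θ - 2)*exp(θ)/θ**3
The correct value should be: (θ - 2)*exp(θ)/θ**3

Explanation: The sign of the whole expression was flipped: the term (θ - 2)*exp(θ)/θ**3 was incorrectly written as -(θ - 2)*exp(θ)/θ**3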